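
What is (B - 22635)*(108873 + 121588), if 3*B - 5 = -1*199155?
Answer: -61545762355/3 ≈ -2.0515e+10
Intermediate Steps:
B = -199150/3 (B = 5/3 + (-1*199155)/3 = 5/3 + (⅓)*(-199155) = 5/3 - 66385 = -199150/3 ≈ -66383.)
(B - 22635)*(108873 + 121588) = (-199150/3 - 22635)*(108873 + 121588) = -267055/3*230461 = -61545762355/3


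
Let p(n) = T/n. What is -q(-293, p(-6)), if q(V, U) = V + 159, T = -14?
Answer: 134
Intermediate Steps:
p(n) = -14/n
q(V, U) = 159 + V
-q(-293, p(-6)) = -(159 - 293) = -1*(-134) = 134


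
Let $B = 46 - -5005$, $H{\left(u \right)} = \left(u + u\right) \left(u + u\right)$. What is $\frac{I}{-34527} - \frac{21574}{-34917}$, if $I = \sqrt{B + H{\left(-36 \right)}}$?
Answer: $\frac{21574}{34917} - \frac{\sqrt{10235}}{34527} \approx 0.61493$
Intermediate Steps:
$H{\left(u \right)} = 4 u^{2}$ ($H{\left(u \right)} = 2 u 2 u = 4 u^{2}$)
$B = 5051$ ($B = 46 + 5005 = 5051$)
$I = \sqrt{10235}$ ($I = \sqrt{5051 + 4 \left(-36\right)^{2}} = \sqrt{5051 + 4 \cdot 1296} = \sqrt{5051 + 5184} = \sqrt{10235} \approx 101.17$)
$\frac{I}{-34527} - \frac{21574}{-34917} = \frac{\sqrt{10235}}{-34527} - \frac{21574}{-34917} = \sqrt{10235} \left(- \frac{1}{34527}\right) - - \frac{21574}{34917} = - \frac{\sqrt{10235}}{34527} + \frac{21574}{34917} = \frac{21574}{34917} - \frac{\sqrt{10235}}{34527}$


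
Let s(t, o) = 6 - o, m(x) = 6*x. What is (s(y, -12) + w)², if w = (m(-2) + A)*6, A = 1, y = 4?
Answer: 2304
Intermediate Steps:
w = -66 (w = (6*(-2) + 1)*6 = (-12 + 1)*6 = -11*6 = -66)
(s(y, -12) + w)² = ((6 - 1*(-12)) - 66)² = ((6 + 12) - 66)² = (18 - 66)² = (-48)² = 2304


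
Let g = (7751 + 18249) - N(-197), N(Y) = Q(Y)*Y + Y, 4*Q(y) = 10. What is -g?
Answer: -53379/2 ≈ -26690.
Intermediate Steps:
Q(y) = 5/2 (Q(y) = (1/4)*10 = 5/2)
N(Y) = 7*Y/2 (N(Y) = 5*Y/2 + Y = 7*Y/2)
g = 53379/2 (g = (7751 + 18249) - 7*(-197)/2 = 26000 - 1*(-1379/2) = 26000 + 1379/2 = 53379/2 ≈ 26690.)
-g = -1*53379/2 = -53379/2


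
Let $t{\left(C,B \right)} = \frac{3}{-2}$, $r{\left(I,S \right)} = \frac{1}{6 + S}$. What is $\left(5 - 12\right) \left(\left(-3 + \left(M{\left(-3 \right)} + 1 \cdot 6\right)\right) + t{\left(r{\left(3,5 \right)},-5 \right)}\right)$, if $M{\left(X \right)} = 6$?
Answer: $- \frac{105}{2} \approx -52.5$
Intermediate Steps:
$t{\left(C,B \right)} = - \frac{3}{2}$ ($t{\left(C,B \right)} = 3 \left(- \frac{1}{2}\right) = - \frac{3}{2}$)
$\left(5 - 12\right) \left(\left(-3 + \left(M{\left(-3 \right)} + 1 \cdot 6\right)\right) + t{\left(r{\left(3,5 \right)},-5 \right)}\right) = \left(5 - 12\right) \left(\left(-3 + \left(6 + 1 \cdot 6\right)\right) - \frac{3}{2}\right) = - 7 \left(\left(-3 + \left(6 + 6\right)\right) - \frac{3}{2}\right) = - 7 \left(\left(-3 + 12\right) - \frac{3}{2}\right) = - 7 \left(9 - \frac{3}{2}\right) = \left(-7\right) \frac{15}{2} = - \frac{105}{2}$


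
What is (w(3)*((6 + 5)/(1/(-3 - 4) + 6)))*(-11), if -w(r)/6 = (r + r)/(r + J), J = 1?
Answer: 7623/41 ≈ 185.93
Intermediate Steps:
w(r) = -12*r/(1 + r) (w(r) = -6*(r + r)/(r + 1) = -6*2*r/(1 + r) = -12*r/(1 + r))
(w(3)*((6 + 5)/(1/(-3 - 4) + 6)))*(-11) = ((-12*3/(1 + 3))*((6 + 5)/(1/(-3 - 4) + 6)))*(-11) = ((-12*3/4)*(11/(1/(-7) + 6)))*(-11) = ((-12*3*1/4)*(11/(-1/7 + 6)))*(-11) = -99/41/7*(-11) = -99*7/41*(-11) = -9*77/41*(-11) = -693/41*(-11) = 7623/41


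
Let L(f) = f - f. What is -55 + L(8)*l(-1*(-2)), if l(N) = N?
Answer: -55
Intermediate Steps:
L(f) = 0
-55 + L(8)*l(-1*(-2)) = -55 + 0*(-1*(-2)) = -55 + 0*2 = -55 + 0 = -55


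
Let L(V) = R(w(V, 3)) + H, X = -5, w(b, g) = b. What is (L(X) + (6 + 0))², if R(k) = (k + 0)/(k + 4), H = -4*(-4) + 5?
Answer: 1024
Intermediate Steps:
H = 21 (H = 16 + 5 = 21)
R(k) = k/(4 + k)
L(V) = 21 + V/(4 + V) (L(V) = V/(4 + V) + 21 = 21 + V/(4 + V))
(L(X) + (6 + 0))² = (2*(42 + 11*(-5))/(4 - 5) + (6 + 0))² = (2*(42 - 55)/(-1) + 6)² = (2*(-1)*(-13) + 6)² = (26 + 6)² = 32² = 1024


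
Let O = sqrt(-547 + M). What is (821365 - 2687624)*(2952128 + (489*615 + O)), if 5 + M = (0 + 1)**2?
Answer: -6070684849517 - 1866259*I*sqrt(551) ≈ -6.0707e+12 - 4.3807e+7*I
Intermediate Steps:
M = -4 (M = -5 + (0 + 1)**2 = -5 + 1**2 = -5 + 1 = -4)
O = I*sqrt(551) (O = sqrt(-547 - 4) = sqrt(-551) = I*sqrt(551) ≈ 23.473*I)
(821365 - 2687624)*(2952128 + (489*615 + O)) = (821365 - 2687624)*(2952128 + (489*615 + I*sqrt(551))) = -1866259*(2952128 + (300735 + I*sqrt(551))) = -1866259*(3252863 + I*sqrt(551)) = -6070684849517 - 1866259*I*sqrt(551)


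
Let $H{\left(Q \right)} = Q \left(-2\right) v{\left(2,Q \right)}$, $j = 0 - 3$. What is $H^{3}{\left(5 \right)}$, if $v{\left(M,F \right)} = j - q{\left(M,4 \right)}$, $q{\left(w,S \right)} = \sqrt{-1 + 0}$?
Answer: $18000 + 26000 i \approx 18000.0 + 26000.0 i$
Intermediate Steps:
$q{\left(w,S \right)} = i$ ($q{\left(w,S \right)} = \sqrt{-1} = i$)
$j = -3$ ($j = 0 - 3 = -3$)
$v{\left(M,F \right)} = -3 - i$
$H{\left(Q \right)} = - 2 Q \left(-3 - i\right)$ ($H{\left(Q \right)} = Q \left(-2\right) \left(-3 - i\right) = - 2 Q \left(-3 - i\right)$)
$H^{3}{\left(5 \right)} = \left(2 \cdot 5 \left(3 + i\right)\right)^{3} = \left(30 + 10 i\right)^{3}$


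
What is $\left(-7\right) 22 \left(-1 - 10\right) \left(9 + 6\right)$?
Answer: $25410$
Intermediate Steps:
$\left(-7\right) 22 \left(-1 - 10\right) \left(9 + 6\right) = - 154 \left(\left(-11\right) 15\right) = \left(-154\right) \left(-165\right) = 25410$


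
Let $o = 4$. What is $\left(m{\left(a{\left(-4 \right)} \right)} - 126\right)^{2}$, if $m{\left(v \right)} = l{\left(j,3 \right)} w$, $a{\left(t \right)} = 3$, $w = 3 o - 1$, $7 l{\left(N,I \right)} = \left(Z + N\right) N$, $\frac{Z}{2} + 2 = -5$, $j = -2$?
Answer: $\frac{280900}{49} \approx 5732.7$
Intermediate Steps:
$Z = -14$ ($Z = -4 + 2 \left(-5\right) = -4 - 10 = -14$)
$l{\left(N,I \right)} = \frac{N \left(-14 + N\right)}{7}$ ($l{\left(N,I \right)} = \frac{\left(-14 + N\right) N}{7} = \frac{N \left(-14 + N\right)}{7}$)
$w = 11$ ($w = 3 \cdot 4 - 1 = 12 - 1 = 11$)
$m{\left(v \right)} = \frac{352}{7}$ ($m{\left(v \right)} = \frac{1}{7} \left(-2\right) \left(-14 - 2\right) 11 = \frac{1}{7} \left(-2\right) \left(-16\right) 11 = \frac{32}{7} \cdot 11 = \frac{352}{7}$)
$\left(m{\left(a{\left(-4 \right)} \right)} - 126\right)^{2} = \left(\frac{352}{7} - 126\right)^{2} = \left(- \frac{530}{7}\right)^{2} = \frac{280900}{49}$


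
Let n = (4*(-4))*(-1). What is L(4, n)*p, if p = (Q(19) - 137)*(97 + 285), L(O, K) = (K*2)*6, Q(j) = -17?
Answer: -11294976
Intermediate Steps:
n = 16 (n = -16*(-1) = 16)
L(O, K) = 12*K (L(O, K) = (2*K)*6 = 12*K)
p = -58828 (p = (-17 - 137)*(97 + 285) = -154*382 = -58828)
L(4, n)*p = (12*16)*(-58828) = 192*(-58828) = -11294976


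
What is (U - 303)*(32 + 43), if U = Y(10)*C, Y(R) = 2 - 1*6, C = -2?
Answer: -22125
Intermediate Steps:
Y(R) = -4 (Y(R) = 2 - 6 = -4)
U = 8 (U = -4*(-2) = 8)
(U - 303)*(32 + 43) = (8 - 303)*(32 + 43) = -295*75 = -22125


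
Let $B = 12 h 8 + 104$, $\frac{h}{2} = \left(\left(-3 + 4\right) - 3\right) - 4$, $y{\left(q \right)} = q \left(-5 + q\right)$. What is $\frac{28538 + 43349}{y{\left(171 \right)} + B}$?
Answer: $\frac{71887}{27338} \approx 2.6296$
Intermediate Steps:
$h = -12$ ($h = 2 \left(\left(\left(-3 + 4\right) - 3\right) - 4\right) = 2 \left(\left(1 - 3\right) - 4\right) = 2 \left(-2 - 4\right) = 2 \left(-6\right) = -12$)
$B = -1048$ ($B = 12 \left(-12\right) 8 + 104 = \left(-144\right) 8 + 104 = -1152 + 104 = -1048$)
$\frac{28538 + 43349}{y{\left(171 \right)} + B} = \frac{28538 + 43349}{171 \left(-5 + 171\right) - 1048} = \frac{71887}{171 \cdot 166 - 1048} = \frac{71887}{28386 - 1048} = \frac{71887}{27338}$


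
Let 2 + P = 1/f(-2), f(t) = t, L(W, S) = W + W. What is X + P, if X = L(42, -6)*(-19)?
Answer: -3197/2 ≈ -1598.5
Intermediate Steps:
L(W, S) = 2*W
P = -5/2 (P = -2 + 1/(-2) = -2 - ½ = -5/2 ≈ -2.5000)
X = -1596 (X = (2*42)*(-19) = 84*(-19) = -1596)
X + P = -1596 - 5/2 = -3197/2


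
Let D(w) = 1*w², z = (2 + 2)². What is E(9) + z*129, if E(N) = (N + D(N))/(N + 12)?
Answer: 14478/7 ≈ 2068.3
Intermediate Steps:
z = 16 (z = 4² = 16)
D(w) = w²
E(N) = (N + N²)/(12 + N) (E(N) = (N + N²)/(N + 12) = (N + N²)/(12 + N))
E(9) + z*129 = 9*(1 + 9)/(12 + 9) + 16*129 = 9*10/21 + 2064 = 9*(1/21)*10 + 2064 = 30/7 + 2064 = 14478/7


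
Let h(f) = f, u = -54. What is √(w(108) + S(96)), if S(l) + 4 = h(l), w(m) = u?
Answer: √38 ≈ 6.1644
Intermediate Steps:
w(m) = -54
S(l) = -4 + l
√(w(108) + S(96)) = √(-54 + (-4 + 96)) = √(-54 + 92) = √38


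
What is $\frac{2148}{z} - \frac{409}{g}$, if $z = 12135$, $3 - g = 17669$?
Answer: $\frac{14303261}{71458970} \approx 0.20016$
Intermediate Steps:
$g = -17666$ ($g = 3 - 17669 = -17666$)
$\frac{2148}{z} - \frac{409}{g} = \frac{2148}{12135} - \frac{409}{-17666} = 2148 \cdot \frac{1}{12135} - - \frac{409}{17666} = \frac{716}{4045} + \frac{409}{17666} = \frac{14303261}{71458970}$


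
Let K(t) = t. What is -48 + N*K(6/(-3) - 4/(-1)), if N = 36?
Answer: 24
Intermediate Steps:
-48 + N*K(6/(-3) - 4/(-1)) = -48 + 36*(6/(-3) - 4/(-1)) = -48 + 36*(6*(-⅓) - 4*(-1)) = -48 + 36*(-2 + 4) = -48 + 36*2 = -48 + 72 = 24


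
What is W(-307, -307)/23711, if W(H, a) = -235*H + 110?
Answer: 72255/23711 ≈ 3.0473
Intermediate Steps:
W(H, a) = 110 - 235*H
W(-307, -307)/23711 = (110 - 235*(-307))/23711 = (110 + 72145)*(1/23711) = 72255*(1/23711) = 72255/23711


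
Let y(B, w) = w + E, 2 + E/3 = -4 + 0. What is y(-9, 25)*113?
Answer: 791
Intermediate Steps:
E = -18 (E = -6 + 3*(-4 + 0) = -6 + 3*(-4) = -6 - 12 = -18)
y(B, w) = -18 + w (y(B, w) = w - 18 = -18 + w)
y(-9, 25)*113 = (-18 + 25)*113 = 7*113 = 791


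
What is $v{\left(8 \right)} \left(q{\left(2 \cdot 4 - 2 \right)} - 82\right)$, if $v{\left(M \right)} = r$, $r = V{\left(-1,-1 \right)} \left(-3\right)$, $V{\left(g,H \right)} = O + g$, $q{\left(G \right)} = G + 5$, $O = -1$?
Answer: $-426$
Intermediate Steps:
$q{\left(G \right)} = 5 + G$
$V{\left(g,H \right)} = -1 + g$
$r = 6$ ($r = \left(-1 - 1\right) \left(-3\right) = \left(-2\right) \left(-3\right) = 6$)
$v{\left(M \right)} = 6$
$v{\left(8 \right)} \left(q{\left(2 \cdot 4 - 2 \right)} - 82\right) = 6 \left(\left(5 + \left(2 \cdot 4 - 2\right)\right) - 82\right) = 6 \left(\left(5 + \left(8 - 2\right)\right) - 82\right) = 6 \left(\left(5 + 6\right) - 82\right) = 6 \left(11 - 82\right) = 6 \left(-71\right) = -426$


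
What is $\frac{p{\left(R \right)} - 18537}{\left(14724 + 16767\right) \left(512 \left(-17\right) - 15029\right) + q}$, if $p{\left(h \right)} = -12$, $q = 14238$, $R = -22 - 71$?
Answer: $\frac{2061}{83040185} \approx 2.4819 \cdot 10^{-5}$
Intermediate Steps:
$R = -93$
$\frac{p{\left(R \right)} - 18537}{\left(14724 + 16767\right) \left(512 \left(-17\right) - 15029\right) + q} = \frac{-12 - 18537}{\left(14724 + 16767\right) \left(512 \left(-17\right) - 15029\right) + 14238} = - \frac{18549}{31491 \left(-8704 - 15029\right) + 14238} = - \frac{18549}{31491 \left(-23733\right) + 14238} = - \frac{18549}{-747375903 + 14238} = - \frac{18549}{-747361665} = \left(-18549\right) \left(- \frac{1}{747361665}\right) = \frac{2061}{83040185}$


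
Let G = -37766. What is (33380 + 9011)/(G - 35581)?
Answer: -42391/73347 ≈ -0.57795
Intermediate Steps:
(33380 + 9011)/(G - 35581) = (33380 + 9011)/(-37766 - 35581) = 42391/(-73347) = 42391*(-1/73347) = -42391/73347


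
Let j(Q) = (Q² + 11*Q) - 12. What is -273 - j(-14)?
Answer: -303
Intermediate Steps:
j(Q) = -12 + Q² + 11*Q
-273 - j(-14) = -273 - (-12 + (-14)² + 11*(-14)) = -273 - (-12 + 196 - 154) = -273 - 1*30 = -273 - 30 = -303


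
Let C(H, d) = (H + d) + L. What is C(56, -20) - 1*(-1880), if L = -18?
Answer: 1898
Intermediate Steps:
C(H, d) = -18 + H + d (C(H, d) = (H + d) - 18 = -18 + H + d)
C(56, -20) - 1*(-1880) = (-18 + 56 - 20) - 1*(-1880) = 18 + 1880 = 1898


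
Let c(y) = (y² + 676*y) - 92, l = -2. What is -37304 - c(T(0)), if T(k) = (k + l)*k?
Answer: -37212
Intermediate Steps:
T(k) = k*(-2 + k) (T(k) = (k - 2)*k = (-2 + k)*k = k*(-2 + k))
c(y) = -92 + y² + 676*y
-37304 - c(T(0)) = -37304 - (-92 + (0*(-2 + 0))² + 676*(0*(-2 + 0))) = -37304 - (-92 + (0*(-2))² + 676*(0*(-2))) = -37304 - (-92 + 0² + 676*0) = -37304 - (-92 + 0 + 0) = -37304 - 1*(-92) = -37304 + 92 = -37212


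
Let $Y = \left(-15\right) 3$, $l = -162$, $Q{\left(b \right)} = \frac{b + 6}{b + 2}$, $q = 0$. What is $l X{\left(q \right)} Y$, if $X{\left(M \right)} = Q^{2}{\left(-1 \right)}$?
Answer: $182250$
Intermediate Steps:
$Q{\left(b \right)} = \frac{6 + b}{2 + b}$
$X{\left(M \right)} = 25$ ($X{\left(M \right)} = \left(\frac{6 - 1}{2 - 1}\right)^{2} = \left(1^{-1} \cdot 5\right)^{2} = \left(1 \cdot 5\right)^{2} = 5^{2} = 25$)
$Y = -45$
$l X{\left(q \right)} Y = \left(-162\right) 25 \left(-45\right) = \left(-4050\right) \left(-45\right) = 182250$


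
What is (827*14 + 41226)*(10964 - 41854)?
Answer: -1631115560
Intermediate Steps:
(827*14 + 41226)*(10964 - 41854) = (11578 + 41226)*(-30890) = 52804*(-30890) = -1631115560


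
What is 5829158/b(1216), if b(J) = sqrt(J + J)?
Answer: 2914579*sqrt(38)/152 ≈ 1.1820e+5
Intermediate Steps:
b(J) = sqrt(2)*sqrt(J) (b(J) = sqrt(2*J) = sqrt(2)*sqrt(J))
5829158/b(1216) = 5829158/((sqrt(2)*sqrt(1216))) = 5829158/((sqrt(2)*(8*sqrt(19)))) = 5829158/((8*sqrt(38))) = 5829158*(sqrt(38)/304) = 2914579*sqrt(38)/152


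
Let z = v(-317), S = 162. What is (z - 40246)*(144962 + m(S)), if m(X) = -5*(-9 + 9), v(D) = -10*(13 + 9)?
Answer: -5866032292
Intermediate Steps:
v(D) = -220 (v(D) = -10*22 = -220)
z = -220
m(X) = 0 (m(X) = -5*0 = 0)
(z - 40246)*(144962 + m(S)) = (-220 - 40246)*(144962 + 0) = -40466*144962 = -5866032292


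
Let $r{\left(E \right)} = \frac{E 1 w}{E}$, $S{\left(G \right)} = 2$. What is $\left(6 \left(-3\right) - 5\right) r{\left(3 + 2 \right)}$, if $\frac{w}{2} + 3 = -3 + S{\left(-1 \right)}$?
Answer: $184$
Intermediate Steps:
$w = -8$ ($w = -6 + 2 \left(-3 + 2\right) = -6 + 2 \left(-1\right) = -6 - 2 = -8$)
$r{\left(E \right)} = -8$ ($r{\left(E \right)} = \frac{E 1 \left(-8\right)}{E} = \frac{E \left(-8\right)}{E} = \frac{\left(-8\right) E}{E} = -8$)
$\left(6 \left(-3\right) - 5\right) r{\left(3 + 2 \right)} = \left(6 \left(-3\right) - 5\right) \left(-8\right) = \left(-18 - 5\right) \left(-8\right) = \left(-23\right) \left(-8\right) = 184$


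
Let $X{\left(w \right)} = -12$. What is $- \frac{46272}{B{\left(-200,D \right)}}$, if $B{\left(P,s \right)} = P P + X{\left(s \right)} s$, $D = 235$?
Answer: $- \frac{11568}{9295} \approx -1.2445$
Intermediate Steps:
$B{\left(P,s \right)} = P^{2} - 12 s$ ($B{\left(P,s \right)} = P P - 12 s = P^{2} - 12 s$)
$- \frac{46272}{B{\left(-200,D \right)}} = - \frac{46272}{\left(-200\right)^{2} - 2820} = - \frac{46272}{40000 - 2820} = - \frac{46272}{37180} = \left(-46272\right) \frac{1}{37180} = - \frac{11568}{9295}$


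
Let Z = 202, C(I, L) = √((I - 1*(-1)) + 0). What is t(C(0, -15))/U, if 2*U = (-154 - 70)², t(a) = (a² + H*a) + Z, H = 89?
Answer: 73/6272 ≈ 0.011639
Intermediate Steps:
C(I, L) = √(1 + I) (C(I, L) = √((I + 1) + 0) = √((1 + I) + 0) = √(1 + I))
t(a) = 202 + a² + 89*a (t(a) = (a² + 89*a) + 202 = 202 + a² + 89*a)
U = 25088 (U = (-154 - 70)²/2 = (½)*(-224)² = (½)*50176 = 25088)
t(C(0, -15))/U = (202 + (√(1 + 0))² + 89*√(1 + 0))/25088 = (202 + (√1)² + 89*√1)*(1/25088) = (202 + 1² + 89*1)*(1/25088) = (202 + 1 + 89)*(1/25088) = 292*(1/25088) = 73/6272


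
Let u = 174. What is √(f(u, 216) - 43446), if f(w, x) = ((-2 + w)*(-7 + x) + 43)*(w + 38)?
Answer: √7586646 ≈ 2754.4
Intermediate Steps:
f(w, x) = (38 + w)*(43 + (-7 + x)*(-2 + w)) (f(w, x) = ((-7 + x)*(-2 + w) + 43)*(38 + w) = (43 + (-7 + x)*(-2 + w))*(38 + w) = (38 + w)*(43 + (-7 + x)*(-2 + w)))
√(f(u, 216) - 43446) = √((2166 - 209*174 - 76*216 - 7*174² + 216*174² + 36*174*216) - 43446) = √((2166 - 36366 - 16416 - 7*30276 + 216*30276 + 1353024) - 43446) = √((2166 - 36366 - 16416 - 211932 + 6539616 + 1353024) - 43446) = √(7630092 - 43446) = √7586646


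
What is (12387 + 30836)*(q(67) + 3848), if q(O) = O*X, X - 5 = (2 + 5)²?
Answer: 322702918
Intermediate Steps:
X = 54 (X = 5 + (2 + 5)² = 5 + 7² = 5 + 49 = 54)
q(O) = 54*O (q(O) = O*54 = 54*O)
(12387 + 30836)*(q(67) + 3848) = (12387 + 30836)*(54*67 + 3848) = 43223*(3618 + 3848) = 43223*7466 = 322702918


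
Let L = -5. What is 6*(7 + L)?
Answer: 12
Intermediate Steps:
6*(7 + L) = 6*(7 - 5) = 6*2 = 12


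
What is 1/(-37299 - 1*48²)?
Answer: -1/39603 ≈ -2.5251e-5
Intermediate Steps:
1/(-37299 - 1*48²) = 1/(-37299 - 1*2304) = 1/(-37299 - 2304) = 1/(-39603) = -1/39603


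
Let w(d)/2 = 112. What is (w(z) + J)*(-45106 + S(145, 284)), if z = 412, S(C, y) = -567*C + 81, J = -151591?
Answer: 19259937080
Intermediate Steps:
S(C, y) = 81 - 567*C
w(d) = 224 (w(d) = 2*112 = 224)
(w(z) + J)*(-45106 + S(145, 284)) = (224 - 151591)*(-45106 + (81 - 567*145)) = -151367*(-45106 + (81 - 82215)) = -151367*(-45106 - 82134) = -151367*(-127240) = 19259937080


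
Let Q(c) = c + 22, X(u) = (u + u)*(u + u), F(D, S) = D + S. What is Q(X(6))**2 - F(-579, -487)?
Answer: 28622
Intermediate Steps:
X(u) = 4*u**2 (X(u) = (2*u)*(2*u) = 4*u**2)
Q(c) = 22 + c
Q(X(6))**2 - F(-579, -487) = (22 + 4*6**2)**2 - (-579 - 487) = (22 + 4*36)**2 - 1*(-1066) = (22 + 144)**2 + 1066 = 166**2 + 1066 = 27556 + 1066 = 28622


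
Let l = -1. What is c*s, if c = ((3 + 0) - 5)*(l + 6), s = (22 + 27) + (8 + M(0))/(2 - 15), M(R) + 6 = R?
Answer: -6350/13 ≈ -488.46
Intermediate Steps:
M(R) = -6 + R
s = 635/13 (s = (22 + 27) + (8 + (-6 + 0))/(2 - 15) = 49 + (8 - 6)/(-13) = 49 + 2*(-1/13) = 49 - 2/13 = 635/13 ≈ 48.846)
c = -10 (c = ((3 + 0) - 5)*(-1 + 6) = (3 - 5)*5 = -2*5 = -10)
c*s = -10*635/13 = -6350/13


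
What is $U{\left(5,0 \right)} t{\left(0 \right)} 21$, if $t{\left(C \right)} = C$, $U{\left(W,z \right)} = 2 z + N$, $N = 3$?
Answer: $0$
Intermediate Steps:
$U{\left(W,z \right)} = 3 + 2 z$ ($U{\left(W,z \right)} = 2 z + 3 = 3 + 2 z$)
$U{\left(5,0 \right)} t{\left(0 \right)} 21 = \left(3 + 2 \cdot 0\right) 0 \cdot 21 = \left(3 + 0\right) 0 \cdot 21 = 3 \cdot 0 \cdot 21 = 0 \cdot 21 = 0$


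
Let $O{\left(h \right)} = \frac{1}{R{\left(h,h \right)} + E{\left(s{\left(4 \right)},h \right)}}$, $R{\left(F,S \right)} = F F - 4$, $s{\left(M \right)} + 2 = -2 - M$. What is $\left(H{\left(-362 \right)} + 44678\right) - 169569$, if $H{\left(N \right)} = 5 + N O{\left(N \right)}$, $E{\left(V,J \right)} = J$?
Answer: $- \frac{8159926535}{65339} \approx -1.2489 \cdot 10^{5}$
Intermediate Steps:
$s{\left(M \right)} = -4 - M$ ($s{\left(M \right)} = -2 - \left(2 + M\right) = -4 - M$)
$R{\left(F,S \right)} = -4 + F^{2}$ ($R{\left(F,S \right)} = F^{2} - 4 = -4 + F^{2}$)
$O{\left(h \right)} = \frac{1}{-4 + h + h^{2}}$ ($O{\left(h \right)} = \frac{1}{\left(-4 + h^{2}\right) + h} = \frac{1}{-4 + h + h^{2}}$)
$H{\left(N \right)} = 5 + \frac{N}{-4 + N + N^{2}}$
$\left(H{\left(-362 \right)} + 44678\right) - 169569 = \left(\left(5 - \frac{362}{-4 - 362 + \left(-362\right)^{2}}\right) + 44678\right) - 169569 = \left(\left(5 - \frac{362}{-4 - 362 + 131044}\right) + 44678\right) - 169569 = \left(\left(5 - \frac{362}{130678}\right) + 44678\right) - 169569 = \left(\left(5 - \frac{181}{65339}\right) + 44678\right) - 169569 = \left(\frac{326514}{65339} + 44678\right) - 169569 = \frac{2919542356}{65339} - 169569 = - \frac{8159926535}{65339}$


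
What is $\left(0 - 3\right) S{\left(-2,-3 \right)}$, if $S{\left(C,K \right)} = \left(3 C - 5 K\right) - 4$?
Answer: $-15$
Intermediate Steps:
$S{\left(C,K \right)} = -4 - 5 K + 3 C$ ($S{\left(C,K \right)} = \left(- 5 K + 3 C\right) - 4 = -4 - 5 K + 3 C$)
$\left(0 - 3\right) S{\left(-2,-3 \right)} = \left(0 - 3\right) \left(-4 - -15 + 3 \left(-2\right)\right) = - 3 \left(-4 + 15 - 6\right) = \left(-3\right) 5 = -15$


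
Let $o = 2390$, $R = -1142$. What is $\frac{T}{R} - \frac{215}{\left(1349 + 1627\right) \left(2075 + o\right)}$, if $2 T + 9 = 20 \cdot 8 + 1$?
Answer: $- \frac{101012137}{1517471328} \approx -0.066566$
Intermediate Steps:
$T = 76$ ($T = - \frac{9}{2} + \frac{20 \cdot 8 + 1}{2} = - \frac{9}{2} + \frac{160 + 1}{2} = - \frac{9}{2} + \frac{1}{2} \cdot 161 = - \frac{9}{2} + \frac{161}{2} = 76$)
$\frac{T}{R} - \frac{215}{\left(1349 + 1627\right) \left(2075 + o\right)} = \frac{76}{-1142} - \frac{215}{\left(1349 + 1627\right) \left(2075 + 2390\right)} = 76 \left(- \frac{1}{1142}\right) - \frac{215}{2976 \cdot 4465} = - \frac{38}{571} - \frac{215}{13287840} = - \frac{38}{571} - \frac{43}{2657568} = - \frac{101012137}{1517471328}$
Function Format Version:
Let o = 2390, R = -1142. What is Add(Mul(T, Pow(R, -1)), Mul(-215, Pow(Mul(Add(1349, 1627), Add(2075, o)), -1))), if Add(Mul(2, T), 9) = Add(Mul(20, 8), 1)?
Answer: Rational(-101012137, 1517471328) ≈ -0.066566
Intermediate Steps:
T = 76 (T = Add(Rational(-9, 2), Mul(Rational(1, 2), Add(Mul(20, 8), 1))) = Add(Rational(-9, 2), Mul(Rational(1, 2), Add(160, 1))) = Add(Rational(-9, 2), Mul(Rational(1, 2), 161)) = Add(Rational(-9, 2), Rational(161, 2)) = 76)
Add(Mul(T, Pow(R, -1)), Mul(-215, Pow(Mul(Add(1349, 1627), Add(2075, o)), -1))) = Add(Mul(76, Pow(-1142, -1)), Mul(-215, Pow(Mul(Add(1349, 1627), Add(2075, 2390)), -1))) = Add(Mul(76, Rational(-1, 1142)), Mul(-215, Pow(Mul(2976, 4465), -1))) = Add(Rational(-38, 571), Mul(-215, Pow(13287840, -1))) = Add(Rational(-38, 571), Mul(-215, Rational(1, 13287840))) = Add(Rational(-38, 571), Rational(-43, 2657568)) = Rational(-101012137, 1517471328)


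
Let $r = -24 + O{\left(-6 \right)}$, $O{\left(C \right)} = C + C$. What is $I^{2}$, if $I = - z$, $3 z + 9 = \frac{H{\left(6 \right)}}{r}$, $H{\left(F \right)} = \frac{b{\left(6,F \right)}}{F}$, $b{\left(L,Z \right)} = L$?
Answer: $\frac{105625}{11664} \approx 9.0556$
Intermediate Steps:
$O{\left(C \right)} = 2 C$
$H{\left(F \right)} = \frac{6}{F}$
$r = -36$ ($r = -24 + 2 \left(-6\right) = -24 - 12 = -36$)
$z = - \frac{325}{108}$ ($z = -3 + \frac{\frac{6}{6} \frac{1}{-36}}{3} = -3 + \frac{6 \cdot \frac{1}{6} \left(- \frac{1}{36}\right)}{3} = -3 + \frac{1 \left(- \frac{1}{36}\right)}{3} = -3 + \frac{1}{3} \left(- \frac{1}{36}\right) = -3 - \frac{1}{108} = - \frac{325}{108} \approx -3.0093$)
$I = \frac{325}{108}$ ($I = \left(-1\right) \left(- \frac{325}{108}\right) = \frac{325}{108} \approx 3.0093$)
$I^{2} = \left(\frac{325}{108}\right)^{2} = \frac{105625}{11664}$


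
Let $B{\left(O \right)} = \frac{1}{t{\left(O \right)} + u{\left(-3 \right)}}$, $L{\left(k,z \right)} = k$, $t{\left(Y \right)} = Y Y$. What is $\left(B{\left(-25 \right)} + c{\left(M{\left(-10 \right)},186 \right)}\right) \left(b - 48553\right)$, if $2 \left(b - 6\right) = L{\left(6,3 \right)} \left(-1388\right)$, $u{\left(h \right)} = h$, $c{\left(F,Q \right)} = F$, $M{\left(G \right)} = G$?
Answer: $\frac{327809709}{622} \approx 5.2703 \cdot 10^{5}$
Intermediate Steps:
$t{\left(Y \right)} = Y^{2}$
$b = -4158$ ($b = 6 + \frac{6 \left(-1388\right)}{2} = 6 + \frac{1}{2} \left(-8328\right) = 6 - 4164 = -4158$)
$B{\left(O \right)} = \frac{1}{-3 + O^{2}}$ ($B{\left(O \right)} = \frac{1}{O^{2} - 3} = \frac{1}{-3 + O^{2}}$)
$\left(B{\left(-25 \right)} + c{\left(M{\left(-10 \right)},186 \right)}\right) \left(b - 48553\right) = \left(\frac{1}{-3 + \left(-25\right)^{2}} - 10\right) \left(-4158 - 48553\right) = \left(\frac{1}{-3 + 625} - 10\right) \left(-52711\right) = \left(\frac{1}{622} - 10\right) \left(-52711\right) = \left(- \frac{6219}{622}\right) \left(-52711\right) = \frac{327809709}{622}$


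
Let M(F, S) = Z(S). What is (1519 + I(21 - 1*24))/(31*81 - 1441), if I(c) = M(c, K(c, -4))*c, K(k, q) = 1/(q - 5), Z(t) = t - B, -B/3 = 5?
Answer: 4423/3210 ≈ 1.3779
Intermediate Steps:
B = -15 (B = -3*5 = -15)
Z(t) = 15 + t (Z(t) = t - 1*(-15) = t + 15 = 15 + t)
K(k, q) = 1/(-5 + q)
M(F, S) = 15 + S
I(c) = 134*c/9 (I(c) = (15 + 1/(-5 - 4))*c = (15 + 1/(-9))*c = (15 - ⅑)*c = 134*c/9)
(1519 + I(21 - 1*24))/(31*81 - 1441) = (1519 + 134*(21 - 1*24)/9)/(31*81 - 1441) = (1519 + 134*(21 - 24)/9)/(2511 - 1441) = (1519 + (134/9)*(-3))/1070 = (1519 - 134/3)*(1/1070) = (4423/3)*(1/1070) = 4423/3210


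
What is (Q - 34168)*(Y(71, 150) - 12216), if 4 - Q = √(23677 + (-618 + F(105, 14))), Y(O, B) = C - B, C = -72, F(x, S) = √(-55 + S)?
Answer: 424931832 + 12438*√(23059 + I*√41) ≈ 4.2682e+8 + 262.24*I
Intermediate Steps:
Y(O, B) = -72 - B
Q = 4 - √(23059 + I*√41) (Q = 4 - √(23677 + (-618 + √(-55 + 14))) = 4 - √(23677 + (-618 + √(-41))) = 4 - √(23677 + (-618 + I*√41)) = 4 - √(23059 + I*√41) ≈ -147.85 - 0.021083*I)
(Q - 34168)*(Y(71, 150) - 12216) = ((4 - √(23059 + I*√41)) - 34168)*((-72 - 1*150) - 12216) = (-34164 - √(23059 + I*√41))*((-72 - 150) - 12216) = (-34164 - √(23059 + I*√41))*(-222 - 12216) = (-34164 - √(23059 + I*√41))*(-12438) = 424931832 + 12438*√(23059 + I*√41)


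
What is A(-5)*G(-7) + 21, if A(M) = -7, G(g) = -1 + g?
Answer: 77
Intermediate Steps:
A(-5)*G(-7) + 21 = -7*(-1 - 7) + 21 = -7*(-8) + 21 = 56 + 21 = 77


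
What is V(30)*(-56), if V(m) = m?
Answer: -1680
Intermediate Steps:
V(30)*(-56) = 30*(-56) = -1680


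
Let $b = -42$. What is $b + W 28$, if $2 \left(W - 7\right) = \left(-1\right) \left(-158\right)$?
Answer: $2366$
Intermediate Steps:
$W = 86$ ($W = 7 + \frac{\left(-1\right) \left(-158\right)}{2} = 7 + \frac{1}{2} \cdot 158 = 7 + 79 = 86$)
$b + W 28 = -42 + 86 \cdot 28 = -42 + 2408 = 2366$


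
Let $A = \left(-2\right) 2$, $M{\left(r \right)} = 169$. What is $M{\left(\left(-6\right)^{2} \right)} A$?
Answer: $-676$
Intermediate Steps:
$A = -4$
$M{\left(\left(-6\right)^{2} \right)} A = 169 \left(-4\right) = -676$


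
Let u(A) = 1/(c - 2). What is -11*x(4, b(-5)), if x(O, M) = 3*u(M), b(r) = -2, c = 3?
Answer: -33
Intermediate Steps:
u(A) = 1 (u(A) = 1/(3 - 2) = 1/1 = 1)
x(O, M) = 3 (x(O, M) = 3*1 = 3)
-11*x(4, b(-5)) = -11*3 = -33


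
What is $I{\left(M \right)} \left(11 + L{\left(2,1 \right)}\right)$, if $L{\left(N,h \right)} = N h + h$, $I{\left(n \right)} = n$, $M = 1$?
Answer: $14$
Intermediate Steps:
$L{\left(N,h \right)} = h + N h$
$I{\left(M \right)} \left(11 + L{\left(2,1 \right)}\right) = 1 \left(11 + 1 \left(1 + 2\right)\right) = 1 \left(11 + 1 \cdot 3\right) = 1 \left(11 + 3\right) = 1 \cdot 14 = 14$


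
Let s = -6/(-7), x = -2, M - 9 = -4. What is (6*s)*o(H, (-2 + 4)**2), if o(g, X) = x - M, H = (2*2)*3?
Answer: -36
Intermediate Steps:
M = 5 (M = 9 - 4 = 5)
H = 12 (H = 4*3 = 12)
s = 6/7 (s = -6*(-1/7) = 6/7 ≈ 0.85714)
o(g, X) = -7 (o(g, X) = -2 - 1*5 = -2 - 5 = -7)
(6*s)*o(H, (-2 + 4)**2) = (6*(6/7))*(-7) = (36/7)*(-7) = -36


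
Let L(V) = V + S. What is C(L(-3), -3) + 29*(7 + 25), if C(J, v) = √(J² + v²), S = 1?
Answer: 928 + √13 ≈ 931.61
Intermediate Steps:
L(V) = 1 + V (L(V) = V + 1 = 1 + V)
C(L(-3), -3) + 29*(7 + 25) = √((1 - 3)² + (-3)²) + 29*(7 + 25) = √((-2)² + 9) + 29*32 = √(4 + 9) + 928 = √13 + 928 = 928 + √13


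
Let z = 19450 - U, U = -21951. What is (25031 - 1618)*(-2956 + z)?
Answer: 900112785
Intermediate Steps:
z = 41401 (z = 19450 - 1*(-21951) = 19450 + 21951 = 41401)
(25031 - 1618)*(-2956 + z) = (25031 - 1618)*(-2956 + 41401) = 23413*38445 = 900112785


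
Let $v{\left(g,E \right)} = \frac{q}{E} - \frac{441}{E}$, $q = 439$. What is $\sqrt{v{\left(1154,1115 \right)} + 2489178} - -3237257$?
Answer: $3237257 + \frac{2 \sqrt{773652079205}}{1115} \approx 3.2388 \cdot 10^{6}$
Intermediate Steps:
$v{\left(g,E \right)} = - \frac{2}{E}$ ($v{\left(g,E \right)} = \frac{439}{E} - \frac{441}{E} = - \frac{2}{E}$)
$\sqrt{v{\left(1154,1115 \right)} + 2489178} - -3237257 = \sqrt{- \frac{2}{1115} + 2489178} - -3237257 = \sqrt{\left(-2\right) \frac{1}{1115} + 2489178} + 3237257 = \sqrt{- \frac{2}{1115} + 2489178} + 3237257 = \sqrt{\frac{2775433468}{1115}} + 3237257 = \frac{2 \sqrt{773652079205}}{1115} + 3237257 = 3237257 + \frac{2 \sqrt{773652079205}}{1115}$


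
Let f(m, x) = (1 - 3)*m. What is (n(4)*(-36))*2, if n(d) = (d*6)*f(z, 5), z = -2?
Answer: -6912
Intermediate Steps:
f(m, x) = -2*m
n(d) = 24*d (n(d) = (d*6)*(-2*(-2)) = (6*d)*4 = 24*d)
(n(4)*(-36))*2 = ((24*4)*(-36))*2 = (96*(-36))*2 = -3456*2 = -6912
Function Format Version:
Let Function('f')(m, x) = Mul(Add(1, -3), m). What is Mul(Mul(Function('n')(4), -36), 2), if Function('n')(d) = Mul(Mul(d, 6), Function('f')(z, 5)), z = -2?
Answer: -6912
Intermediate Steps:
Function('f')(m, x) = Mul(-2, m)
Function('n')(d) = Mul(24, d) (Function('n')(d) = Mul(Mul(d, 6), Mul(-2, -2)) = Mul(Mul(6, d), 4) = Mul(24, d))
Mul(Mul(Function('n')(4), -36), 2) = Mul(Mul(Mul(24, 4), -36), 2) = Mul(Mul(96, -36), 2) = Mul(-3456, 2) = -6912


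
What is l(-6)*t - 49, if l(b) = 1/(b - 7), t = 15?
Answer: -652/13 ≈ -50.154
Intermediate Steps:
l(b) = 1/(-7 + b)
l(-6)*t - 49 = 15/(-7 - 6) - 49 = 15/(-13) - 49 = -1/13*15 - 49 = -15/13 - 49 = -652/13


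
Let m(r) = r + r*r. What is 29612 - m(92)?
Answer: 21056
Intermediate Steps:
m(r) = r + r²
29612 - m(92) = 29612 - 92*(1 + 92) = 29612 - 92*93 = 29612 - 1*8556 = 29612 - 8556 = 21056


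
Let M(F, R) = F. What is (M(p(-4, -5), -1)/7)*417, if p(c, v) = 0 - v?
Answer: 2085/7 ≈ 297.86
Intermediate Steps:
p(c, v) = -v
(M(p(-4, -5), -1)/7)*417 = (-1*(-5)/7)*417 = (5*(1/7))*417 = (5/7)*417 = 2085/7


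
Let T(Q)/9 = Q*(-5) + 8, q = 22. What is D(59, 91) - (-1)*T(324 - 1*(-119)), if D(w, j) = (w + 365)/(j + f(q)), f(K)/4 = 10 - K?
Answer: -853685/43 ≈ -19853.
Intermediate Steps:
f(K) = 40 - 4*K (f(K) = 4*(10 - K) = 40 - 4*K)
T(Q) = 72 - 45*Q (T(Q) = 9*(Q*(-5) + 8) = 9*(-5*Q + 8) = 9*(8 - 5*Q) = 72 - 45*Q)
D(w, j) = (365 + w)/(-48 + j) (D(w, j) = (w + 365)/(j + (40 - 4*22)) = (365 + w)/(j + (40 - 88)) = (365 + w)/(j - 48) = (365 + w)/(-48 + j))
D(59, 91) - (-1)*T(324 - 1*(-119)) = (365 + 59)/(-48 + 91) - (-1)*(72 - 45*(324 - 1*(-119))) = 424/43 - (-1)*(72 - 45*(324 + 119)) = (1/43)*424 - (-1)*(72 - 45*443) = 424/43 - (-1)*(72 - 19935) = 424/43 - (-1)*(-19863) = 424/43 - 1*19863 = 424/43 - 19863 = -853685/43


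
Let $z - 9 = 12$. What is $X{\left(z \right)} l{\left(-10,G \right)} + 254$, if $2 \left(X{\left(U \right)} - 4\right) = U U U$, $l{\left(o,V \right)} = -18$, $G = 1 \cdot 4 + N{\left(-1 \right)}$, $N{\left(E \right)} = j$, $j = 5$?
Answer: $-83167$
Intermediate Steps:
$z = 21$ ($z = 9 + 12 = 21$)
$N{\left(E \right)} = 5$
$G = 9$ ($G = 1 \cdot 4 + 5 = 4 + 5 = 9$)
$X{\left(U \right)} = 4 + \frac{U^{3}}{2}$ ($X{\left(U \right)} = 4 + \frac{U U U}{2} = 4 + \frac{U^{2} U}{2} = 4 + \frac{U^{3}}{2}$)
$X{\left(z \right)} l{\left(-10,G \right)} + 254 = \left(4 + \frac{21^{3}}{2}\right) \left(-18\right) + 254 = \left(4 + \frac{1}{2} \cdot 9261\right) \left(-18\right) + 254 = \left(4 + \frac{9261}{2}\right) \left(-18\right) + 254 = \frac{9269}{2} \left(-18\right) + 254 = -83421 + 254 = -83167$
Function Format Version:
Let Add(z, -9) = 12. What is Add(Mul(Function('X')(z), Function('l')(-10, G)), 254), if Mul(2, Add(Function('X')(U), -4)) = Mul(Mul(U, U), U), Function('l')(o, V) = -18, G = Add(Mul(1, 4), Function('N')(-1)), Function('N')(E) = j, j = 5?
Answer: -83167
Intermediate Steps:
z = 21 (z = Add(9, 12) = 21)
Function('N')(E) = 5
G = 9 (G = Add(Mul(1, 4), 5) = Add(4, 5) = 9)
Function('X')(U) = Add(4, Mul(Rational(1, 2), Pow(U, 3))) (Function('X')(U) = Add(4, Mul(Rational(1, 2), Mul(Mul(U, U), U))) = Add(4, Mul(Rational(1, 2), Mul(Pow(U, 2), U))) = Add(4, Mul(Rational(1, 2), Pow(U, 3))))
Add(Mul(Function('X')(z), Function('l')(-10, G)), 254) = Add(Mul(Add(4, Mul(Rational(1, 2), Pow(21, 3))), -18), 254) = Add(Mul(Add(4, Mul(Rational(1, 2), 9261)), -18), 254) = Add(Mul(Add(4, Rational(9261, 2)), -18), 254) = Add(Mul(Rational(9269, 2), -18), 254) = Add(-83421, 254) = -83167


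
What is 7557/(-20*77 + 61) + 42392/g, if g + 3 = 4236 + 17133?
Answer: -16460849/5266719 ≈ -3.1254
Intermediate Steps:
g = 21366 (g = -3 + (4236 + 17133) = -3 + 21369 = 21366)
7557/(-20*77 + 61) + 42392/g = 7557/(-20*77 + 61) + 42392/21366 = 7557/(-1540 + 61) + 42392*(1/21366) = 7557/(-1479) + 21196/10683 = 7557*(-1/1479) + 21196/10683 = -2519/493 + 21196/10683 = -16460849/5266719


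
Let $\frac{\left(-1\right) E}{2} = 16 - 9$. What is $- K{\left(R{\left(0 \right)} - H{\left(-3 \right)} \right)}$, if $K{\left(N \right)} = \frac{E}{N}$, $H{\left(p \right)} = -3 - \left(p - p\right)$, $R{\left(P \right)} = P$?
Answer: $\frac{14}{3} \approx 4.6667$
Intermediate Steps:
$H{\left(p \right)} = -3$ ($H{\left(p \right)} = -3 - 0 = -3 + 0 = -3$)
$E = -14$ ($E = - 2 \left(16 - 9\right) = \left(-2\right) 7 = -14$)
$K{\left(N \right)} = - \frac{14}{N}$
$- K{\left(R{\left(0 \right)} - H{\left(-3 \right)} \right)} = - \frac{-14}{0 - -3} = - \frac{-14}{0 + 3} = - \frac{-14}{3} = \left(-1\right) \left(- \frac{14}{3}\right) = \frac{14}{3}$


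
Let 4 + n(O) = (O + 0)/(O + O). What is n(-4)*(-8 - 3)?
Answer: 77/2 ≈ 38.500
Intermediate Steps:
n(O) = -7/2 (n(O) = -4 + (O + 0)/(O + O) = -4 + O/((2*O)) = -4 + O*(1/(2*O)) = -4 + 1/2 = -7/2)
n(-4)*(-8 - 3) = -7*(-8 - 3)/2 = -7/2*(-11) = 77/2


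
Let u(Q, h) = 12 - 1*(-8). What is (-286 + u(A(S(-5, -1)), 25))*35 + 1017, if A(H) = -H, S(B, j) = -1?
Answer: -8293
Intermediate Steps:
u(Q, h) = 20 (u(Q, h) = 12 + 8 = 20)
(-286 + u(A(S(-5, -1)), 25))*35 + 1017 = (-286 + 20)*35 + 1017 = -266*35 + 1017 = -9310 + 1017 = -8293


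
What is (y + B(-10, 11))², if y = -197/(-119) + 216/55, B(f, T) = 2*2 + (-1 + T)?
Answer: 16427292561/42837025 ≈ 383.48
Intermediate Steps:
B(f, T) = 3 + T (B(f, T) = 4 + (-1 + T) = 3 + T)
y = 36539/6545 (y = -197*(-1/119) + 216*(1/55) = 197/119 + 216/55 = 36539/6545 ≈ 5.5827)
(y + B(-10, 11))² = (36539/6545 + (3 + 11))² = (36539/6545 + 14)² = (128169/6545)² = 16427292561/42837025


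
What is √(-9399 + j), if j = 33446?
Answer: √24047 ≈ 155.07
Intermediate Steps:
√(-9399 + j) = √(-9399 + 33446) = √24047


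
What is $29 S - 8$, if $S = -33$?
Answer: $-965$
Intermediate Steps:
$29 S - 8 = 29 \left(-33\right) - 8 = -957 - 8 = -965$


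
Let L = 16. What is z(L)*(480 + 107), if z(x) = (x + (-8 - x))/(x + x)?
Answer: -587/4 ≈ -146.75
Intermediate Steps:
z(x) = -4/x (z(x) = -8*1/(2*x) = -4/x)
z(L)*(480 + 107) = (-4/16)*(480 + 107) = -4*1/16*587 = -1/4*587 = -587/4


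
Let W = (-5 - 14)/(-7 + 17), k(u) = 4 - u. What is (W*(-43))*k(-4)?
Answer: 3268/5 ≈ 653.60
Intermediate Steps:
W = -19/10 ≈ -1.9000
(W*(-43))*k(-4) = (-19/10*(-43))*(4 - 1*(-4)) = 817*(4 + 4)/10 = (817/10)*8 = 3268/5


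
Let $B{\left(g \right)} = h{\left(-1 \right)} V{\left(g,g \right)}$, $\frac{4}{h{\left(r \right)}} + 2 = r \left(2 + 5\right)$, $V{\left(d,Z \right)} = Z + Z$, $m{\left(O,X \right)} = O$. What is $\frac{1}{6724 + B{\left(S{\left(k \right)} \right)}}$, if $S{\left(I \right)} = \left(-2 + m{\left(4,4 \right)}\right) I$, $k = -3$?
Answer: $\frac{3}{20188} \approx 0.0001486$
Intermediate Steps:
$V{\left(d,Z \right)} = 2 Z$
$h{\left(r \right)} = \frac{4}{-2 + 7 r}$ ($h{\left(r \right)} = \frac{4}{-2 + r \left(2 + 5\right)} = \frac{4}{-2 + r 7} = \frac{4}{-2 + 7 r}$)
$S{\left(I \right)} = 2 I$ ($S{\left(I \right)} = \left(-2 + 4\right) I = 2 I$)
$B{\left(g \right)} = - \frac{8 g}{9}$ ($B{\left(g \right)} = \frac{4}{-2 + 7 \left(-1\right)} 2 g = \frac{4}{-2 - 7} \cdot 2 g = \frac{4}{-9} \cdot 2 g = 4 \left(- \frac{1}{9}\right) 2 g = - \frac{4 \cdot 2 g}{9} = - \frac{8 g}{9}$)
$\frac{1}{6724 + B{\left(S{\left(k \right)} \right)}} = \frac{1}{6724 - \frac{8 \cdot 2 \left(-3\right)}{9}} = \frac{1}{6724 - - \frac{16}{3}} = \frac{1}{6724 + \frac{16}{3}} = \frac{1}{\frac{20188}{3}} = \frac{3}{20188}$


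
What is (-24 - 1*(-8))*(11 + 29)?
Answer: -640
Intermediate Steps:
(-24 - 1*(-8))*(11 + 29) = (-24 + 8)*40 = -16*40 = -640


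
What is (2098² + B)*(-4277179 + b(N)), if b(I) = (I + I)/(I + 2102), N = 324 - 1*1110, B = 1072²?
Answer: -7811026043719792/329 ≈ -2.3742e+13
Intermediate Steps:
B = 1149184
N = -786 (N = 324 - 1110 = -786)
b(I) = 2*I/(2102 + I) (b(I) = (2*I)/(2102 + I) = 2*I/(2102 + I))
(2098² + B)*(-4277179 + b(N)) = (2098² + 1149184)*(-4277179 + 2*(-786)/(2102 - 786)) = (4401604 + 1149184)*(-4277179 + 2*(-786)/1316) = 5550788*(-4277179 + 2*(-786)*(1/1316)) = 5550788*(-4277179 - 393/329) = 5550788*(-1407192284/329) = -7811026043719792/329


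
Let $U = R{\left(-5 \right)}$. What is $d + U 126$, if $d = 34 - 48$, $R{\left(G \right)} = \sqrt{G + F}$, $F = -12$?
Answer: $-14 + 126 i \sqrt{17} \approx -14.0 + 519.51 i$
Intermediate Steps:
$R{\left(G \right)} = \sqrt{-12 + G}$ ($R{\left(G \right)} = \sqrt{G - 12} = \sqrt{-12 + G}$)
$U = i \sqrt{17}$ ($U = \sqrt{-12 - 5} = \sqrt{-17} = i \sqrt{17} \approx 4.1231 i$)
$d = -14$
$d + U 126 = -14 + i \sqrt{17} \cdot 126 = -14 + 126 i \sqrt{17}$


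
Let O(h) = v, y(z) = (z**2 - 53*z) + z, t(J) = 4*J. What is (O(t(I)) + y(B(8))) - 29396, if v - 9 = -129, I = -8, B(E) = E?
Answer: -29868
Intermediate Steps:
y(z) = z**2 - 52*z
v = -120 (v = 9 - 129 = -120)
O(h) = -120
(O(t(I)) + y(B(8))) - 29396 = (-120 + 8*(-52 + 8)) - 29396 = (-120 + 8*(-44)) - 29396 = (-120 - 352) - 29396 = -472 - 29396 = -29868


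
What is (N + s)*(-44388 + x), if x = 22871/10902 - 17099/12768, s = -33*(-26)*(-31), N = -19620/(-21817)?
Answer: 99589610690097143593/84357088592 ≈ 1.1806e+9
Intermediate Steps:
N = 19620/21817 (N = -19620*(-1/21817) = 19620/21817 ≈ 0.89930)
s = -26598 (s = 858*(-31) = -26598)
x = 17600605/23199456 (x = 22871*(1/10902) - 17099*1/12768 = 22871/10902 - 17099/12768 = 17600605/23199456 ≈ 0.75866)
(N + s)*(-44388 + x) = (19620/21817 - 26598)*(-44388 + 17600605/23199456) = -580268946/21817*(-1029759852323/23199456) = 99589610690097143593/84357088592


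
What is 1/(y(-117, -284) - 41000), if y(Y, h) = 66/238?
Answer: -119/4878967 ≈ -2.4390e-5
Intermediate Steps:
y(Y, h) = 33/119 (y(Y, h) = 66*(1/238) = 33/119)
1/(y(-117, -284) - 41000) = 1/(33/119 - 41000) = 1/(-4878967/119) = -119/4878967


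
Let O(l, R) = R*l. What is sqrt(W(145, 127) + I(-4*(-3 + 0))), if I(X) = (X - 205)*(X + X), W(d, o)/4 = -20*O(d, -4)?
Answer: 2*sqrt(10442) ≈ 204.37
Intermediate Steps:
W(d, o) = 320*d (W(d, o) = 4*(-(-80)*d) = 4*(80*d) = 320*d)
I(X) = 2*X*(-205 + X) (I(X) = (-205 + X)*(2*X) = 2*X*(-205 + X))
sqrt(W(145, 127) + I(-4*(-3 + 0))) = sqrt(320*145 + 2*(-4*(-3 + 0))*(-205 - 4*(-3 + 0))) = sqrt(46400 + 2*(-4*(-3))*(-205 - 4*(-3))) = sqrt(46400 + 2*12*(-205 + 12)) = sqrt(46400 + 2*12*(-193)) = sqrt(46400 - 4632) = sqrt(41768) = 2*sqrt(10442)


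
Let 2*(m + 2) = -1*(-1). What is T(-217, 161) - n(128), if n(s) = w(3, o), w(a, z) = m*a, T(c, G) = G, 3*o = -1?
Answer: 331/2 ≈ 165.50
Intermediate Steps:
o = -⅓ (o = (⅓)*(-1) = -⅓ ≈ -0.33333)
m = -3/2 (m = -2 + (-1*(-1))/2 = -2 + (½)*1 = -2 + ½ = -3/2 ≈ -1.5000)
w(a, z) = -3*a/2
n(s) = -9/2 (n(s) = -3/2*3 = -9/2)
T(-217, 161) - n(128) = 161 - 1*(-9/2) = 161 + 9/2 = 331/2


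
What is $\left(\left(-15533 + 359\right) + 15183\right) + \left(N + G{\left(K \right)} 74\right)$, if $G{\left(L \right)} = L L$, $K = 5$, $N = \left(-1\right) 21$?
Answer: $1838$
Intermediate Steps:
$N = -21$
$G{\left(L \right)} = L^{2}$
$\left(\left(-15533 + 359\right) + 15183\right) + \left(N + G{\left(K \right)} 74\right) = \left(\left(-15533 + 359\right) + 15183\right) - \left(21 - 5^{2} \cdot 74\right) = \left(-15174 + 15183\right) + \left(-21 + 25 \cdot 74\right) = 9 + \left(-21 + 1850\right) = 9 + 1829 = 1838$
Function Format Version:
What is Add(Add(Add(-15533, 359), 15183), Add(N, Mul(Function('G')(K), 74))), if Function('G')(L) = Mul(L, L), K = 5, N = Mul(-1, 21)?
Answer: 1838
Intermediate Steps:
N = -21
Function('G')(L) = Pow(L, 2)
Add(Add(Add(-15533, 359), 15183), Add(N, Mul(Function('G')(K), 74))) = Add(Add(Add(-15533, 359), 15183), Add(-21, Mul(Pow(5, 2), 74))) = Add(Add(-15174, 15183), Add(-21, Mul(25, 74))) = Add(9, Add(-21, 1850)) = Add(9, 1829) = 1838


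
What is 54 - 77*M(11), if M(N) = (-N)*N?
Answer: 9371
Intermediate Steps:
M(N) = -N²
54 - 77*M(11) = 54 - (-77)*11² = 54 - (-77)*121 = 54 - 77*(-121) = 54 + 9317 = 9371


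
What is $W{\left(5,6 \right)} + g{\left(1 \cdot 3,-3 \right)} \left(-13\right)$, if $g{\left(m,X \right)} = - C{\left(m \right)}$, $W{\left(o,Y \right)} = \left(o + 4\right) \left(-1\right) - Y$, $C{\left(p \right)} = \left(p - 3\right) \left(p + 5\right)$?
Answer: $-15$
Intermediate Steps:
$C{\left(p \right)} = \left(-3 + p\right) \left(5 + p\right)$
$W{\left(o,Y \right)} = -4 - Y - o$ ($W{\left(o,Y \right)} = \left(4 + o\right) \left(-1\right) - Y = \left(-4 - o\right) - Y = -4 - Y - o$)
$g{\left(m,X \right)} = 15 - m^{2} - 2 m$ ($g{\left(m,X \right)} = - (-15 + m^{2} + 2 m) = 15 - m^{2} - 2 m$)
$W{\left(5,6 \right)} + g{\left(1 \cdot 3,-3 \right)} \left(-13\right) = \left(-4 - 6 - 5\right) + \left(15 - \left(1 \cdot 3\right)^{2} - 2 \cdot 1 \cdot 3\right) \left(-13\right) = \left(-4 - 6 - 5\right) + \left(15 - 3^{2} - 6\right) \left(-13\right) = -15 + \left(15 - 9 - 6\right) \left(-13\right) = -15 + 0 \left(-13\right) = -15 + 0 = -15$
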